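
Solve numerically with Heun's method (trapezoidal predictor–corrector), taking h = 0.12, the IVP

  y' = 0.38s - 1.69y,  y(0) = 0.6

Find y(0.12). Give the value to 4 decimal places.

Heun: k1 = f(s_n, y_n); k2 = f(s_n + h, y_n + h·k1); y_{n+1} = y_n + (h/2)·(k1 + k2).
s=0.000000, y=0.600000:
  k1 = f(0.000000, 0.600000) = -1.014000
  k2 = f(0.120000, 0.478320) = -0.762761
  y ← 0.600000 + (0.12/2)·(-1.014000 + (-0.762761)) = 0.493394
y(0.12) ≈ 0.4934

0.4934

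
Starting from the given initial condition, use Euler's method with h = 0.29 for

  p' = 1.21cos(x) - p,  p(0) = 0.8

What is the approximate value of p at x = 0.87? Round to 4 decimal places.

0.9955

Euler: p_{n+1} = p_n + h·f(x_n, p_n).
x=0.000000, p=0.800000: f=0.410000 → p ← 0.800000 + 0.29·0.410000 = 0.918900
x=0.290000, p=0.918900: f=0.240575 → p ← 0.918900 + 0.29·0.240575 = 0.988667
x=0.580000, p=0.988667: f=0.023453 → p ← 0.988667 + 0.29·0.023453 = 0.995468
p(0.87) ≈ 0.9955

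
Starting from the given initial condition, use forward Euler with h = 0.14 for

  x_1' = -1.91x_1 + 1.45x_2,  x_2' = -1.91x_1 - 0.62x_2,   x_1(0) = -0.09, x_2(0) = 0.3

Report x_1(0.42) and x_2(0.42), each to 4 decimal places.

0.0971, 0.2346

Euler on (x_1,x_2): x_1_{n+1} = x_1_n + h·x_1', x_2_{n+1} = x_2_n + h·x_2'.
0.000000: (-0.090000, 0.300000); f=(0.606900, -0.014100) → (-0.005034, 0.298026)
0.140000: (-0.005034, 0.298026); f=(0.441753, -0.175161) → (0.056811, 0.273503)
0.280000: (0.056811, 0.273503); f=(0.288070, -0.278082) → (0.097141, 0.234572)
(x_1(0.42), x_2(0.42)) ≈ (0.0971, 0.2346)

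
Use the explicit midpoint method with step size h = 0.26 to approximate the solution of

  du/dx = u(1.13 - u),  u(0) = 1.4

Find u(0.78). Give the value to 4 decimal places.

Midpoint: k1 = f(x_n, u_n); k2 = f(x_n + h/2, u_n + (h/2)·k1); u_{n+1} = u_n + h·k2.
x=0.000000, u=1.400000:
  k1 = f(0.000000, 1.400000) = -0.378000
  k2 = f(0.130000, 1.350860) = -0.298351
  u ← 1.400000 + 0.26·(-0.298351) = 1.322429
x=0.260000, u=1.322429:
  k1 = f(0.260000, 1.322429) = -0.254473
  k2 = f(0.390000, 1.289347) = -0.205454
  u ← 1.322429 + 0.26·(-0.205454) = 1.269011
x=0.520000, u=1.269011:
  k1 = f(0.520000, 1.269011) = -0.176406
  k2 = f(0.650000, 1.246078) = -0.144642
  u ← 1.269011 + 0.26·(-0.144642) = 1.231404
u(0.78) ≈ 1.2314

1.2314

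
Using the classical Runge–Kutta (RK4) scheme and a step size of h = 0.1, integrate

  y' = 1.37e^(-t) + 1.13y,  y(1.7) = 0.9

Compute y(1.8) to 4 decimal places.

RK4: k1 = f(t_n, y_n); k2 = f(t_n + h/2, y_n + (h/2)·k1); k3 = f(t_n + h/2, y_n + (h/2)·k2); k4 = f(t_n + h, y_n + h·k3); y_{n+1} = y_n + (h/6)·(k1 + 2k2 + 2k3 + k4).
t=1.700000, y=0.900000:
  k1 = f(1.700000, 0.900000) = 1.267276
  k2 = f(1.750000, 0.963364) = 1.326671
  k3 = f(1.750000, 0.966334) = 1.330027
  k4 = f(1.800000, 1.033003) = 1.393753
  y ← 0.900000 + (0.1/6)·(k1 + 2k2 + 2k3 + k4) = 1.032907
y(1.8) ≈ 1.0329

1.0329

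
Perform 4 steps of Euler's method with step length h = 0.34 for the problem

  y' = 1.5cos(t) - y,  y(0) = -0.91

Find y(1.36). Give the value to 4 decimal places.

0.7120

Euler: y_{n+1} = y_n + h·f(t_n, y_n).
t=0.000000, y=-0.910000: f=2.410000 → y ← -0.910000 + 0.34·2.410000 = -0.090600
t=0.340000, y=-0.090600: f=1.504732 → y ← -0.090600 + 0.34·1.504732 = 0.421009
t=0.680000, y=0.421009: f=0.745350 → y ← 0.421009 + 0.34·0.745350 = 0.674428
t=1.020000, y=0.674428: f=0.110621 → y ← 0.674428 + 0.34·0.110621 = 0.712039
y(1.36) ≈ 0.7120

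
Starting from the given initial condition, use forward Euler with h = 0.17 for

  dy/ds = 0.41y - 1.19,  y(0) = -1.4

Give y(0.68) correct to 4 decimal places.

-2.7309

Euler: y_{n+1} = y_n + h·f(s_n, y_n).
s=0.000000, y=-1.400000: f=-1.764000 → y ← -1.400000 + 0.17·(-1.764000) = -1.699880
s=0.170000, y=-1.699880: f=-1.886951 → y ← -1.699880 + 0.17·(-1.886951) = -2.020662
s=0.340000, y=-2.020662: f=-2.018471 → y ← -2.020662 + 0.17·(-2.018471) = -2.363802
s=0.510000, y=-2.363802: f=-2.159159 → y ← -2.363802 + 0.17·(-2.159159) = -2.730859
y(0.68) ≈ -2.7309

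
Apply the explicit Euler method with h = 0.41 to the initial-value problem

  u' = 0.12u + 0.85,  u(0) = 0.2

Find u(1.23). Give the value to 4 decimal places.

1.3288

Euler: u_{n+1} = u_n + h·f(x_n, u_n).
x=0.000000, u=0.200000: f=0.874000 → u ← 0.200000 + 0.41·0.874000 = 0.558340
x=0.410000, u=0.558340: f=0.917001 → u ← 0.558340 + 0.41·0.917001 = 0.934310
x=0.820000, u=0.934310: f=0.962117 → u ← 0.934310 + 0.41·0.962117 = 1.328778
u(1.23) ≈ 1.3288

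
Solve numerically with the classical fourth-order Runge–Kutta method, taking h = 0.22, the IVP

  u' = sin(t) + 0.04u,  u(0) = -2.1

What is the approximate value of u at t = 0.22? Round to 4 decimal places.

RK4: k1 = f(t_n, u_n); k2 = f(t_n + h/2, u_n + (h/2)·k1); k3 = f(t_n + h/2, u_n + (h/2)·k2); k4 = f(t_n + h, u_n + h·k3); u_{n+1} = u_n + (h/6)·(k1 + 2k2 + 2k3 + k4).
t=0.000000, u=-2.100000:
  k1 = f(0.000000, -2.100000) = -0.084000
  k2 = f(0.110000, -2.109240) = 0.025409
  k3 = f(0.110000, -2.097205) = 0.025890
  k4 = f(0.220000, -2.094304) = 0.134457
  u ← -2.100000 + (0.22/6)·(k1 + 2k2 + 2k3 + k4) = -2.094388
u(0.22) ≈ -2.0944

-2.0944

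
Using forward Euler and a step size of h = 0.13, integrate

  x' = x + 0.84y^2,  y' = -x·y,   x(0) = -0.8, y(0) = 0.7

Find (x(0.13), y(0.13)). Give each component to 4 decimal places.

Euler on (x,y): x_{n+1} = x_n + h·x', y_{n+1} = y_n + h·y'.
0.000000: (-0.800000, 0.700000); f=(-0.388400, 0.560000) → (-0.850492, 0.772800)
(x(0.13), y(0.13)) ≈ (-0.8505, 0.7728)

-0.8505, 0.7728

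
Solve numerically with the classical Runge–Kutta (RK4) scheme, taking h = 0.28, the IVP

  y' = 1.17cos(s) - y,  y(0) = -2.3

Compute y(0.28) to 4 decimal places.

-1.4566

RK4: k1 = f(s_n, y_n); k2 = f(s_n + h/2, y_n + (h/2)·k1); k3 = f(s_n + h/2, y_n + (h/2)·k2); k4 = f(s_n + h, y_n + h·k3); y_{n+1} = y_n + (h/6)·(k1 + 2k2 + 2k3 + k4).
s=0.000000, y=-2.300000:
  k1 = f(0.000000, -2.300000) = 3.470000
  k2 = f(0.140000, -1.814200) = 2.972753
  k3 = f(0.140000, -1.883815) = 3.042367
  k4 = f(0.280000, -1.448137) = 2.572572
  y ← -2.300000 + (0.28/6)·(k1 + 2k2 + 2k3 + k4) = -1.456602
y(0.28) ≈ -1.4566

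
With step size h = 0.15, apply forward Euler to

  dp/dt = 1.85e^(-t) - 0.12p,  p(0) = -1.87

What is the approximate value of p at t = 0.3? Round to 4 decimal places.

-1.2919

Euler: p_{n+1} = p_n + h·f(t_n, p_n).
t=0.000000, p=-1.870000: f=2.074400 → p ← -1.870000 + 0.15·2.074400 = -1.558840
t=0.150000, p=-1.558840: f=1.779371 → p ← -1.558840 + 0.15·1.779371 = -1.291934
p(0.3) ≈ -1.2919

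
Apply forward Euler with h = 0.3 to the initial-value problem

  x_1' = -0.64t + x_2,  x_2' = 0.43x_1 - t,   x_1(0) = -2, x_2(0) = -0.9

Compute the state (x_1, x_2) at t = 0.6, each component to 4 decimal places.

Euler on (x_1,x_2): x_1_{n+1} = x_1_n + h·x_1', x_2_{n+1} = x_2_n + h·x_2'.
0.000000: (-2.000000, -0.900000); f=(-0.900000, -0.860000) → (-2.270000, -1.158000)
0.300000: (-2.270000, -1.158000); f=(-1.350000, -1.276100) → (-2.675000, -1.540830)
(x_1(0.6), x_2(0.6)) ≈ (-2.6750, -1.5408)

-2.6750, -1.5408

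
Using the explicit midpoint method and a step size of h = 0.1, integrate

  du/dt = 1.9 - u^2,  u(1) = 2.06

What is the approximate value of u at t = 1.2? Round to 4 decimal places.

Midpoint: k1 = f(t_n, u_n); k2 = f(t_n + h/2, u_n + (h/2)·k1); u_{n+1} = u_n + h·k2.
t=1.000000, u=2.060000:
  k1 = f(1.000000, 2.060000) = -2.343600
  k2 = f(1.050000, 1.942820) = -1.874550
  u ← 2.060000 + 0.1·(-1.874550) = 1.872545
t=1.100000, u=1.872545:
  k1 = f(1.100000, 1.872545) = -1.606425
  k2 = f(1.150000, 1.792224) = -1.312066
  u ← 1.872545 + 0.1·(-1.312066) = 1.741338
u(1.2) ≈ 1.7413

1.7413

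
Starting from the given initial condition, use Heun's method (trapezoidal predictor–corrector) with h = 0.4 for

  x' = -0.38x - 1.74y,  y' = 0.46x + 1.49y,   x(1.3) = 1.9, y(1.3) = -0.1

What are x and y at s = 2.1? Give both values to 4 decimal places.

1.0521, 0.7971

Heun on (x,y): k1 = f(s_n, state_n); k2 = f(s_n + h, state_n + h·k1); state_{n+1} = state_n + (h/2)·(k1 + k2).
1.300000: (1.900000, -0.100000)
  k1 = (-0.548000, 0.725000)
  predictor → (1.680800, 0.190000)
  k2 = (-0.969304, 1.056268)
  → (1.596539, 0.256254)
1.700000: (1.596539, 0.256254)
  k1 = (-1.052566, 1.116226)
  predictor → (1.175513, 0.702744)
  k2 = (-1.669469, 1.587824)
  → (1.052132, 0.797064)
(x(2.1), y(2.1)) ≈ (1.0521, 0.7971)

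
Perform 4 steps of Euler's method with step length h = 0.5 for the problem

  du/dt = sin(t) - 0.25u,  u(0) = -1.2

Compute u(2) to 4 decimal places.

0.3470

Euler: u_{n+1} = u_n + h·f(t_n, u_n).
t=0.000000, u=-1.200000: f=0.300000 → u ← -1.200000 + 0.5·0.300000 = -1.050000
t=0.500000, u=-1.050000: f=0.741926 → u ← -1.050000 + 0.5·0.741926 = -0.679037
t=1.000000, u=-0.679037: f=1.011230 → u ← -0.679037 + 0.5·1.011230 = -0.173422
t=1.500000, u=-0.173422: f=1.040851 → u ← -0.173422 + 0.5·1.040851 = 0.347003
u(2) ≈ 0.3470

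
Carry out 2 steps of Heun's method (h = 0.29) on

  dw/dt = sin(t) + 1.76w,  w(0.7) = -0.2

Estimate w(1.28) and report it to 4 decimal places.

Heun: k1 = f(t_n, w_n); k2 = f(t_n + h, w_n + h·k1); w_{n+1} = w_n + (h/2)·(k1 + k2).
t=0.700000, w=-0.200000:
  k1 = f(0.700000, -0.200000) = 0.292218
  k2 = f(0.990000, -0.115257) = 0.633174
  w ← -0.200000 + (0.29/2)·(0.292218 + 0.633174) = -0.065818
t=0.990000, w=-0.065818:
  k1 = f(0.990000, -0.065818) = 0.720186
  k2 = f(1.280000, 0.143036) = 1.209759
  w ← -0.065818 + (0.29/2)·(0.720186 + 1.209759) = 0.214024
w(1.28) ≈ 0.2140

0.2140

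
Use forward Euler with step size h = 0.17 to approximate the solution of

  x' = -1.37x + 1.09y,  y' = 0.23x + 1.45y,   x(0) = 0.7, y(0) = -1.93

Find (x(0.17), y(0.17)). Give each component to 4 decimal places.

Euler on (x,y): x_{n+1} = x_n + h·x', y_{n+1} = y_n + h·y'.
0.000000: (0.700000, -1.930000); f=(-3.062700, -2.637500) → (0.179341, -2.378375)
(x(0.17), y(0.17)) ≈ (0.1793, -2.3784)

0.1793, -2.3784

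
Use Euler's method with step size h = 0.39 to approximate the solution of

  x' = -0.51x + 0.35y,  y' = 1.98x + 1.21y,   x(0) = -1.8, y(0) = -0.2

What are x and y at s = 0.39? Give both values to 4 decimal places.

Euler on (x,y): x_{n+1} = x_n + h·x', y_{n+1} = y_n + h·y'.
0.000000: (-1.800000, -0.200000); f=(0.848000, -3.806000) → (-1.469280, -1.684340)
(x(0.39), y(0.39)) ≈ (-1.4693, -1.6843)

-1.4693, -1.6843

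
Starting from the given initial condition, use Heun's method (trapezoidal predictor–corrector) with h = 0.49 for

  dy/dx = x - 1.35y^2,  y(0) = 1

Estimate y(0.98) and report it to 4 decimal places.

0.7985

Heun: k1 = f(x_n, y_n); k2 = f(x_n + h, y_n + h·k1); y_{n+1} = y_n + (h/2)·(k1 + k2).
x=0.000000, y=1.000000:
  k1 = f(0.000000, 1.000000) = -1.350000
  k2 = f(0.490000, 0.338500) = 0.335314
  y ← 1.000000 + (0.49/2)·(-1.350000 + 0.335314) = 0.751402
x=0.490000, y=0.751402:
  k1 = f(0.490000, 0.751402) = -0.272217
  k2 = f(0.980000, 0.618016) = 0.464376
  y ← 0.751402 + (0.49/2)·(-0.272217 + 0.464376) = 0.798481
y(0.98) ≈ 0.7985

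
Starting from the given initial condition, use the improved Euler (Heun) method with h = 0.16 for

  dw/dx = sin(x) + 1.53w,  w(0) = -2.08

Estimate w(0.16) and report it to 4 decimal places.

Heun: k1 = f(x_n, w_n); k2 = f(x_n + h, w_n + h·k1); w_{n+1} = w_n + (h/2)·(k1 + k2).
x=0.000000, w=-2.080000:
  k1 = f(0.000000, -2.080000) = -3.182400
  k2 = f(0.160000, -2.589184) = -3.802133
  w ← -2.080000 + (0.16/2)·(-3.182400 + (-3.802133)) = -2.638763
w(0.16) ≈ -2.6388

-2.6388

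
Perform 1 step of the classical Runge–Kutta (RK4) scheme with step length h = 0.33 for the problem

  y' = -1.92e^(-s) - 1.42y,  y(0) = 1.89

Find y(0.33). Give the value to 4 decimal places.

0.7583

RK4: k1 = f(s_n, y_n); k2 = f(s_n + h/2, y_n + (h/2)·k1); k3 = f(s_n + h/2, y_n + (h/2)·k2); k4 = f(s_n + h, y_n + h·k3); y_{n+1} = y_n + (h/6)·(k1 + 2k2 + 2k3 + k4).
s=0.000000, y=1.890000:
  k1 = f(0.000000, 1.890000) = -4.603800
  k2 = f(0.165000, 1.130373) = -3.233086
  k3 = f(0.165000, 1.356541) = -3.554244
  k4 = f(0.330000, 0.717099) = -2.398615
  y ← 1.890000 + (0.33/6)·(k1 + 2k2 + 2k3 + k4) = 0.758261
y(0.33) ≈ 0.7583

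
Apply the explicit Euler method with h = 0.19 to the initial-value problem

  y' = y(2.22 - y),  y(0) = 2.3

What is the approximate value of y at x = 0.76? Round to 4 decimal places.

Euler: y_{n+1} = y_n + h·f(x_n, y_n).
x=0.000000, y=2.300000: f=-0.184000 → y ← 2.300000 + 0.19·(-0.184000) = 2.265040
x=0.190000, y=2.265040: f=-0.102017 → y ← 2.265040 + 0.19·(-0.102017) = 2.245657
x=0.380000, y=2.245657: f=-0.057616 → y ← 2.245657 + 0.19·(-0.057616) = 2.234710
x=0.570000, y=2.234710: f=-0.032872 → y ← 2.234710 + 0.19·(-0.032872) = 2.228464
y(0.76) ≈ 2.2285

2.2285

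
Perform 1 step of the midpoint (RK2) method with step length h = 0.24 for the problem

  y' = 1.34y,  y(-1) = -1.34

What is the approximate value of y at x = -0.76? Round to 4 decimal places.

Midpoint: k1 = f(x_n, y_n); k2 = f(x_n + h/2, y_n + (h/2)·k1); y_{n+1} = y_n + h·k2.
x=-1.000000, y=-1.340000:
  k1 = f(-1.000000, -1.340000) = -1.795600
  k2 = f(-0.880000, -1.555472) = -2.084332
  y ← -1.340000 + 0.24·(-2.084332) = -1.840240
y(-0.76) ≈ -1.8402

-1.8402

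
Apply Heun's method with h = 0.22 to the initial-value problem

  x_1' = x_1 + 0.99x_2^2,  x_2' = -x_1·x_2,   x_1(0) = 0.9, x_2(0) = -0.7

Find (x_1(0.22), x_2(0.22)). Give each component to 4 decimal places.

1.2192, -0.5563

Heun on (x_1,x_2): k1 = f(s_n, state_n); k2 = f(s_n + h, state_n + h·k1); state_{n+1} = state_n + (h/2)·(k1 + k2).
0.000000: (0.900000, -0.700000)
  k1 = (1.385100, 0.630000)
  predictor → (1.204722, -0.561400)
  k2 = (1.516740, 0.676331)
  → (1.219202, -0.556304)
(x_1(0.22), x_2(0.22)) ≈ (1.2192, -0.5563)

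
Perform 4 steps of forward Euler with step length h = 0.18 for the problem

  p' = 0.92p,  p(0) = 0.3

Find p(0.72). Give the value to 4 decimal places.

0.5538

Euler: p_{n+1} = p_n + h·f(t_n, p_n).
t=0.000000, p=0.300000: f=0.276000 → p ← 0.300000 + 0.18·0.276000 = 0.349680
t=0.180000, p=0.349680: f=0.321706 → p ← 0.349680 + 0.18·0.321706 = 0.407587
t=0.360000, p=0.407587: f=0.374980 → p ← 0.407587 + 0.18·0.374980 = 0.475083
t=0.540000, p=0.475083: f=0.437077 → p ← 0.475083 + 0.18·0.437077 = 0.553757
p(0.72) ≈ 0.5538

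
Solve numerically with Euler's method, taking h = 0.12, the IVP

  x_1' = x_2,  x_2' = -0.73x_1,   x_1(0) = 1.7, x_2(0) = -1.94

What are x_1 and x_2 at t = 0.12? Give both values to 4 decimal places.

Euler on (x_1,x_2): x_1_{n+1} = x_1_n + h·x_1', x_2_{n+1} = x_2_n + h·x_2'.
0.000000: (1.700000, -1.940000); f=(-1.940000, -1.241000) → (1.467200, -2.088920)
(x_1(0.12), x_2(0.12)) ≈ (1.4672, -2.0889)

1.4672, -2.0889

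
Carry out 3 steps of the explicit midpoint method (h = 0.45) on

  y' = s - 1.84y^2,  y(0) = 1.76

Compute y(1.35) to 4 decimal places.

Midpoint: k1 = f(s_n, y_n); k2 = f(s_n + h/2, y_n + (h/2)·k1); y_{n+1} = y_n + h·k2.
s=0.000000, y=1.760000:
  k1 = f(0.000000, 1.760000) = -5.699584
  k2 = f(0.225000, 0.477594) = -0.194696
  y ← 1.760000 + 0.45·(-0.194696) = 1.672387
s=0.450000, y=1.672387:
  k1 = f(0.450000, 1.672387) = -4.696255
  k2 = f(0.675000, 0.615729) = -0.022586
  y ← 1.672387 + 0.45·(-0.022586) = 1.662223
s=0.900000, y=1.662223:
  k1 = f(0.900000, 1.662223) = -4.183894
  k2 = f(1.125000, 0.720847) = 0.168898
  y ← 1.662223 + 0.45·0.168898 = 1.738227
y(1.35) ≈ 1.7382

1.7382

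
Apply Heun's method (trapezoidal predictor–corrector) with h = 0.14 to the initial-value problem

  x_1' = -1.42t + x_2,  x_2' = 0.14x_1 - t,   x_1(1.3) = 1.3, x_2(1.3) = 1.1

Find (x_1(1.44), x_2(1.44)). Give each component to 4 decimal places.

1.1707, 0.9327

Heun on (x_1,x_2): k1 = f(t_n, state_n); k2 = f(t_n + h, state_n + h·k1); state_{n+1} = state_n + (h/2)·(k1 + k2).
1.300000: (1.300000, 1.100000)
  k1 = (-0.746000, -1.118000)
  predictor → (1.195560, 0.943480)
  k2 = (-1.101320, -1.272622)
  → (1.170688, 0.932656)
(x_1(1.44), x_2(1.44)) ≈ (1.1707, 0.9327)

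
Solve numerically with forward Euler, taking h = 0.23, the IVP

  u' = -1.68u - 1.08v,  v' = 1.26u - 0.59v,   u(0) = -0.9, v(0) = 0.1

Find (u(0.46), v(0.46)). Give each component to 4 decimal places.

Euler on (u,v): u_{n+1} = u_n + h·u', v_{n+1} = v_n + h·v'.
0.000000: (-0.900000, 0.100000); f=(1.404000, -1.193000) → (-0.577080, -0.174390)
0.230000: (-0.577080, -0.174390); f=(1.157836, -0.624231) → (-0.310778, -0.317963)
(u(0.46), v(0.46)) ≈ (-0.3108, -0.3180)

-0.3108, -0.3180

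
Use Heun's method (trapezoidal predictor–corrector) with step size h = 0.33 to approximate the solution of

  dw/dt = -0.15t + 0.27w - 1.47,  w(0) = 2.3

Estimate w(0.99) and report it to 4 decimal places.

1.2582

Heun: k1 = f(t_n, w_n); k2 = f(t_n + h, w_n + h·k1); w_{n+1} = w_n + (h/2)·(k1 + k2).
t=0.000000, w=2.300000:
  k1 = f(0.000000, 2.300000) = -0.849000
  k2 = f(0.330000, 2.019830) = -0.974146
  w ← 2.300000 + (0.33/2)·(-0.849000 + (-0.974146)) = 1.999181
t=0.330000, w=1.999181:
  k1 = f(0.330000, 1.999181) = -0.979721
  k2 = f(0.660000, 1.675873) = -1.116514
  w ← 1.999181 + (0.33/2)·(-0.979721 + (-1.116514)) = 1.653302
t=0.660000, w=1.653302:
  k1 = f(0.660000, 1.653302) = -1.122608
  k2 = f(0.990000, 1.282841) = -1.272133
  w ← 1.653302 + (0.33/2)·(-1.122608 + (-1.272133)) = 1.258170
w(0.99) ≈ 1.2582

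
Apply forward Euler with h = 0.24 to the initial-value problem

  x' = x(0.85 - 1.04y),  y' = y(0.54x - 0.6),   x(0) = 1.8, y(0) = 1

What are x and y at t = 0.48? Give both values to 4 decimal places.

Euler on (x,y): x_{n+1} = x_n + h·x', y_{n+1} = y_n + h·y'.
0.000000: (1.800000, 1.000000); f=(-0.342000, 0.372000) → (1.717920, 1.089280)
0.240000: (1.717920, 1.089280); f=(-0.485916, 0.356932) → (1.601300, 1.174944)
(x(0.48), y(0.48)) ≈ (1.6013, 1.1749)

1.6013, 1.1749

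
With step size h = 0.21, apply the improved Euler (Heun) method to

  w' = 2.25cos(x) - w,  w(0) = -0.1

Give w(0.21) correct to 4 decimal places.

Heun: k1 = f(x_n, w_n); k2 = f(x_n + h, w_n + h·k1); w_{n+1} = w_n + (h/2)·(k1 + k2).
x=0.000000, w=-0.100000:
  k1 = f(0.000000, -0.100000) = 2.350000
  k2 = f(0.210000, 0.393500) = 1.807070
  w ← -0.100000 + (0.21/2)·(2.350000 + 1.807070) = 0.336492
w(0.21) ≈ 0.3365

0.3365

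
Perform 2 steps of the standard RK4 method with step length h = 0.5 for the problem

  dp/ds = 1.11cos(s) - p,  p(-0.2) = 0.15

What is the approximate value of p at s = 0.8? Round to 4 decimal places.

RK4: k1 = f(s_n, p_n); k2 = f(s_n + h/2, p_n + (h/2)·k1); k3 = f(s_n + h/2, p_n + (h/2)·k2); k4 = f(s_n + h, p_n + h·k3); p_{n+1} = p_n + (h/6)·(k1 + 2k2 + 2k3 + k4).
s=-0.200000, p=0.150000:
  k1 = f(-0.200000, 0.150000) = 0.937874
  k2 = f(0.050000, 0.384468) = 0.724144
  k3 = f(0.050000, 0.331036) = 0.777577
  k4 = f(0.300000, 0.538788) = 0.521635
  p ← 0.150000 + (0.5/6)·(k1 + 2k2 + 2k3 + k4) = 0.521913
s=0.300000, p=0.521913:
  k1 = f(0.300000, 0.521913) = 0.538511
  k2 = f(0.550000, 0.656540) = 0.289762
  k3 = f(0.550000, 0.594353) = 0.351949
  k4 = f(0.800000, 0.697887) = 0.075457
  p ← 0.521913 + (0.5/6)·(k1 + 2k2 + 2k3 + k4) = 0.680028
p(0.8) ≈ 0.6800

0.6800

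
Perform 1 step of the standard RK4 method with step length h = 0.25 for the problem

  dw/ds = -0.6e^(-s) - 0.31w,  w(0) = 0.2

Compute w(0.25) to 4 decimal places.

0.0576

RK4: k1 = f(s_n, w_n); k2 = f(s_n + h/2, w_n + (h/2)·k1); k3 = f(s_n + h/2, w_n + (h/2)·k2); k4 = f(s_n + h, w_n + h·k3); w_{n+1} = w_n + (h/6)·(k1 + 2k2 + 2k3 + k4).
s=0.000000, w=0.200000:
  k1 = f(0.000000, 0.200000) = -0.662000
  k2 = f(0.125000, 0.117250) = -0.565846
  k3 = f(0.125000, 0.129269) = -0.569572
  k4 = f(0.250000, 0.057607) = -0.485139
  w ← 0.200000 + (0.25/6)·(k1 + 2k2 + 2k3 + k4) = 0.057584
w(0.25) ≈ 0.0576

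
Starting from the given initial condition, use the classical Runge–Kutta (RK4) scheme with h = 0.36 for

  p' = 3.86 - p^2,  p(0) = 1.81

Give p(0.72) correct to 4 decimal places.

1.9523

RK4: k1 = f(x_n, p_n); k2 = f(x_n + h/2, p_n + (h/2)·k1); k3 = f(x_n + h/2, p_n + (h/2)·k2); k4 = f(x_n + h, p_n + h·k3); p_{n+1} = p_n + (h/6)·(k1 + 2k2 + 2k3 + k4).
x=0.000000, p=1.810000:
  k1 = f(0.000000, 1.810000) = 0.583900
  k2 = f(0.180000, 1.915102) = 0.192384
  k3 = f(0.180000, 1.844629) = 0.457343
  k4 = f(0.360000, 1.974644) = -0.039217
  p ← 1.810000 + (0.36/6)·(k1 + 2k2 + 2k3 + k4) = 1.920648
x=0.360000, p=1.920648:
  k1 = f(0.360000, 1.920648) = 0.171110
  k2 = f(0.540000, 1.951448) = 0.051850
  k3 = f(0.540000, 1.929981) = 0.135172
  k4 = f(0.720000, 1.969310) = -0.018183
  p ← 1.920648 + (0.36/6)·(k1 + 2k2 + 2k3 + k4) = 1.952267
p(0.72) ≈ 1.9523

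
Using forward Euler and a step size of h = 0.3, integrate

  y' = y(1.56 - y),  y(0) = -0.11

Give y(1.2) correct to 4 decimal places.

-0.6125

Euler: y_{n+1} = y_n + h·f(t_n, y_n).
t=0.000000, y=-0.110000: f=-0.183700 → y ← -0.110000 + 0.3·(-0.183700) = -0.165110
t=0.300000, y=-0.165110: f=-0.284833 → y ← -0.165110 + 0.3·(-0.284833) = -0.250560
t=0.600000, y=-0.250560: f=-0.453654 → y ← -0.250560 + 0.3·(-0.453654) = -0.386656
t=0.900000, y=-0.386656: f=-0.752686 → y ← -0.386656 + 0.3·(-0.752686) = -0.612462
y(1.2) ≈ -0.6125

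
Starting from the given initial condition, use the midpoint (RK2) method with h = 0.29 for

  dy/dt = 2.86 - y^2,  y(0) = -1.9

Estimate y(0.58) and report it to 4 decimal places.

Midpoint: k1 = f(t_n, y_n); k2 = f(t_n + h/2, y_n + (h/2)·k1); y_{n+1} = y_n + h·k2.
t=0.000000, y=-1.900000:
  k1 = f(0.000000, -1.900000) = -0.750000
  k2 = f(0.145000, -2.008750) = -1.175077
  y ← -1.900000 + 0.29·(-1.175077) = -2.240772
t=0.290000, y=-2.240772:
  k1 = f(0.290000, -2.240772) = -2.161060
  k2 = f(0.435000, -2.554126) = -3.663559
  y ← -2.240772 + 0.29·(-3.663559) = -3.303204
y(0.58) ≈ -3.3032

-3.3032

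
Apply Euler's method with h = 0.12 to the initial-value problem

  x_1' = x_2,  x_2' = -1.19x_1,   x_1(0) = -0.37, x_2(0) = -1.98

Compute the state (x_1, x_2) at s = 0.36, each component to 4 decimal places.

-1.0597, -1.7206

Euler on (x_1,x_2): x_1_{n+1} = x_1_n + h·x_1', x_2_{n+1} = x_2_n + h·x_2'.
0.000000: (-0.370000, -1.980000); f=(-1.980000, 0.440300) → (-0.607600, -1.927164)
0.120000: (-0.607600, -1.927164); f=(-1.927164, 0.723044) → (-0.838860, -1.840399)
0.240000: (-0.838860, -1.840399); f=(-1.840399, 0.998243) → (-1.059708, -1.720610)
(x_1(0.36), x_2(0.36)) ≈ (-1.0597, -1.7206)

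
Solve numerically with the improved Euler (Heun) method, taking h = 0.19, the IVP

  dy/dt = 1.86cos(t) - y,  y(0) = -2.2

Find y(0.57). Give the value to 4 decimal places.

-0.4980

Heun: k1 = f(t_n, y_n); k2 = f(t_n + h, y_n + h·k1); y_{n+1} = y_n + (h/2)·(k1 + k2).
t=0.000000, y=-2.200000:
  k1 = f(0.000000, -2.200000) = 4.060000
  k2 = f(0.190000, -1.428600) = 3.255128
  y ← -2.200000 + (0.19/2)·(4.060000 + 3.255128) = -1.505063
t=0.190000, y=-1.505063:
  k1 = f(0.190000, -1.505063) = 3.331591
  k2 = f(0.380000, -0.872061) = 2.599377
  y ← -1.505063 + (0.19/2)·(3.331591 + 2.599377) = -0.941621
t=0.380000, y=-0.941621:
  k1 = f(0.380000, -0.941621) = 2.668937
  k2 = f(0.570000, -0.434523) = 2.000459
  y ← -0.941621 + (0.19/2)·(2.668937 + 2.000459) = -0.498028
y(0.57) ≈ -0.4980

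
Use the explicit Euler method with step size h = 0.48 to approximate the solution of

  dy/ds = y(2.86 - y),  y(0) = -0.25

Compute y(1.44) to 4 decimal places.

-5.2820

Euler: y_{n+1} = y_n + h·f(s_n, y_n).
s=0.000000, y=-0.250000: f=-0.777500 → y ← -0.250000 + 0.48·(-0.777500) = -0.623200
s=0.480000, y=-0.623200: f=-2.170730 → y ← -0.623200 + 0.48·(-2.170730) = -1.665151
s=0.960000, y=-1.665151: f=-7.535057 → y ← -1.665151 + 0.48·(-7.535057) = -5.281978
y(1.44) ≈ -5.2820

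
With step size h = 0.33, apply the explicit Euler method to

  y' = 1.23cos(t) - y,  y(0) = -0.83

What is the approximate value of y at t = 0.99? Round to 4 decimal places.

0.5105

Euler: y_{n+1} = y_n + h·f(t_n, y_n).
t=0.000000, y=-0.830000: f=2.060000 → y ← -0.830000 + 0.33·2.060000 = -0.150200
t=0.330000, y=-0.150200: f=1.313832 → y ← -0.150200 + 0.33·1.313832 = 0.283365
t=0.660000, y=0.283365: f=0.688326 → y ← 0.283365 + 0.33·0.688326 = 0.510512
y(0.99) ≈ 0.5105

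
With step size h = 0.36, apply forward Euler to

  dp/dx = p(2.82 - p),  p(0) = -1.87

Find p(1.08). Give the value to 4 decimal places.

-171.8715

Euler: p_{n+1} = p_n + h·f(x_n, p_n).
x=0.000000, p=-1.870000: f=-8.770300 → p ← -1.870000 + 0.36·(-8.770300) = -5.027308
x=0.360000, p=-5.027308: f=-39.450834 → p ← -5.027308 + 0.36·(-39.450834) = -19.229608
x=0.720000, p=-19.229608: f=-424.005333 → p ← -19.229608 + 0.36·(-424.005333) = -171.871528
p(1.08) ≈ -171.8715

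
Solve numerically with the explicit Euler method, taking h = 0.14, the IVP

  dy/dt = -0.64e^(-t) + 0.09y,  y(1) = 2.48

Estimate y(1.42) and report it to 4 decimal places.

Euler: y_{n+1} = y_n + h·f(t_n, y_n).
t=1.000000, y=2.480000: f=-0.012243 → y ← 2.480000 + 0.14·(-0.012243) = 2.478286
t=1.140000, y=2.478286: f=0.018362 → y ← 2.478286 + 0.14·0.018362 = 2.480857
t=1.280000, y=2.480857: f=0.045333 → y ← 2.480857 + 0.14·0.045333 = 2.487203
y(1.42) ≈ 2.4872

2.4872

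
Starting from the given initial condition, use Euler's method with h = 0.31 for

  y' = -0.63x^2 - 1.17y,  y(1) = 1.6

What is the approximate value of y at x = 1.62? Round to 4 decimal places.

Euler: y_{n+1} = y_n + h·f(x_n, y_n).
x=1.000000, y=1.600000: f=-2.502000 → y ← 1.600000 + 0.31·(-2.502000) = 0.824380
x=1.310000, y=0.824380: f=-2.045668 → y ← 0.824380 + 0.31·(-2.045668) = 0.190223
y(1.62) ≈ 0.1902

0.1902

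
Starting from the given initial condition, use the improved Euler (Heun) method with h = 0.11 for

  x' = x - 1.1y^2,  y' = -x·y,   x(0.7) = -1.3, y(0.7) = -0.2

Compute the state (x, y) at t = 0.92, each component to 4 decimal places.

Heun on (x,y): k1 = f(t_n, state_n); k2 = f(t_n + h, state_n + h·k1); state_{n+1} = state_n + (h/2)·(k1 + k2).
0.700000: (-1.300000, -0.200000)
  k1 = (-1.344000, -0.260000)
  predictor → (-1.447840, -0.228600)
  k2 = (-1.505324, -0.330976)
  → (-1.456713, -0.232504)
0.810000: (-1.456713, -0.232504)
  k1 = (-1.516177, -0.338691)
  predictor → (-1.623492, -0.269760)
  k2 = (-1.703540, -0.437953)
  → (-1.633797, -0.275219)
(x(0.92), y(0.92)) ≈ (-1.6338, -0.2752)

-1.6338, -0.2752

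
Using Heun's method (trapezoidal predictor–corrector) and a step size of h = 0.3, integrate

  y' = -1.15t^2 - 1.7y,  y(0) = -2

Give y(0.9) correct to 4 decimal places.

Heun: k1 = f(t_n, y_n); k2 = f(t_n + h, y_n + h·k1); y_{n+1} = y_n + (h/2)·(k1 + k2).
t=0.000000, y=-2.000000:
  k1 = f(0.000000, -2.000000) = 3.400000
  k2 = f(0.300000, -0.980000) = 1.562500
  y ← -2.000000 + (0.3/2)·(3.400000 + 1.562500) = -1.255625
t=0.300000, y=-1.255625:
  k1 = f(0.300000, -1.255625) = 2.031062
  k2 = f(0.600000, -0.646306) = 0.684721
  y ← -1.255625 + (0.3/2)·(2.031062 + 0.684721) = -0.848258
t=0.600000, y=-0.848258:
  k1 = f(0.600000, -0.848258) = 1.028038
  k2 = f(0.900000, -0.539846) = -0.013761
  y ← -0.848258 + (0.3/2)·(1.028038 + (-0.013761)) = -0.696116
y(0.9) ≈ -0.6961

-0.6961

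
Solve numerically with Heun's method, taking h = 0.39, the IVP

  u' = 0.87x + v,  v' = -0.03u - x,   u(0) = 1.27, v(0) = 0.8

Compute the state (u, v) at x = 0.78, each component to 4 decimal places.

Heun on (u,v): k1 = f(x_n, state_n); k2 = f(x_n + h, state_n + h·k1); state_{n+1} = state_n + (h/2)·(k1 + k2).
0.000000: (1.270000, 0.800000)
  k1 = (0.800000, -0.038100)
  predictor → (1.582000, 0.785141)
  k2 = (1.124441, -0.437460)
  → (1.645266, 0.707266)
0.390000: (1.645266, 0.707266)
  k1 = (1.046566, -0.439358)
  predictor → (2.053427, 0.535916)
  k2 = (1.214516, -0.841603)
  → (2.086177, 0.457478)
(u(0.78), v(0.78)) ≈ (2.0862, 0.4575)

2.0862, 0.4575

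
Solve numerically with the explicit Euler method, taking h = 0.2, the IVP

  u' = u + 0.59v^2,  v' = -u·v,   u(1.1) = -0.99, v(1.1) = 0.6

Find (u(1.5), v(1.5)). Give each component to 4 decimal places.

Euler on (u,v): u_{n+1} = u_n + h·u', v_{n+1} = v_n + h·v'.
1.100000: (-0.990000, 0.600000); f=(-0.777600, 0.594000) → (-1.145520, 0.718800)
1.300000: (-1.145520, 0.718800); f=(-0.840683, 0.823400) → (-1.313657, 0.883480)
(u(1.5), v(1.5)) ≈ (-1.3137, 0.8835)

-1.3137, 0.8835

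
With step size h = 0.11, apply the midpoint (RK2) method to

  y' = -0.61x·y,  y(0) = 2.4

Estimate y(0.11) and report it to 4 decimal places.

Midpoint: k1 = f(x_n, y_n); k2 = f(x_n + h/2, y_n + (h/2)·k1); y_{n+1} = y_n + h·k2.
x=0.000000, y=2.400000:
  k1 = f(0.000000, 2.400000) = 0.000000
  k2 = f(0.055000, 2.400000) = -0.080520
  y ← 2.400000 + 0.11·(-0.080520) = 2.391143
y(0.11) ≈ 2.3911

2.3911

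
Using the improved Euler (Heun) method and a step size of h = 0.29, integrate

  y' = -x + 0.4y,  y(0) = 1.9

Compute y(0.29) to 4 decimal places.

Heun: k1 = f(x_n, y_n); k2 = f(x_n + h, y_n + h·k1); y_{n+1} = y_n + (h/2)·(k1 + k2).
x=0.000000, y=1.900000:
  k1 = f(0.000000, 1.900000) = 0.760000
  k2 = f(0.290000, 2.120400) = 0.558160
  y ← 1.900000 + (0.29/2)·(0.760000 + 0.558160) = 2.091133
y(0.29) ≈ 2.0911

2.0911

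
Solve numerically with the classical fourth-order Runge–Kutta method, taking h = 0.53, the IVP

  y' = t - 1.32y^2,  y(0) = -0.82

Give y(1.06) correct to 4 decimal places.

RK4: k1 = f(t_n, y_n); k2 = f(t_n + h/2, y_n + (h/2)·k1); k3 = f(t_n + h/2, y_n + (h/2)·k2); k4 = f(t_n + h, y_n + h·k3); y_{n+1} = y_n + (h/6)·(k1 + 2k2 + 2k3 + k4).
t=0.000000, y=-0.820000:
  k1 = f(0.000000, -0.820000) = -0.887568
  k2 = f(0.265000, -1.055206) = -1.204765
  k3 = f(0.265000, -1.139263) = -1.448254
  k4 = f(0.530000, -1.587575) = -2.796919
  y ← -0.820000 + (0.53/6)·(k1 + 2k2 + 2k3 + k4) = -1.614163
t=0.530000, y=-1.614163:
  k1 = f(0.530000, -1.614163) = -2.909290
  k2 = f(0.795000, -2.385125) = -6.714245
  k3 = f(0.795000, -3.393438) = -14.405356
  k4 = f(1.060000, -9.249002) = -111.858131
  y ← -1.614163 + (0.53/6)·(k1 + 2k2 + 2k3 + k4) = -15.483082
y(1.06) ≈ -15.4831

-15.4831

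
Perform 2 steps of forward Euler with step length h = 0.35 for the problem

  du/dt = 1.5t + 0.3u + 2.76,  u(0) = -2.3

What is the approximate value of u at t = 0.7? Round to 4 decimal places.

-0.5912

Euler: u_{n+1} = u_n + h·f(t_n, u_n).
t=0.000000, u=-2.300000: f=2.070000 → u ← -2.300000 + 0.35·2.070000 = -1.575500
t=0.350000, u=-1.575500: f=2.812350 → u ← -1.575500 + 0.35·2.812350 = -0.591178
u(0.7) ≈ -0.5912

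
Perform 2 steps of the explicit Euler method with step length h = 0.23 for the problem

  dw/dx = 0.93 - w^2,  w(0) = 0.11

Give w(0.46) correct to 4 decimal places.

Euler: w_{n+1} = w_n + h·f(x_n, w_n).
x=0.000000, w=0.110000: f=0.917900 → w ← 0.110000 + 0.23·0.917900 = 0.321117
x=0.230000, w=0.321117: f=0.826884 → w ← 0.321117 + 0.23·0.826884 = 0.511300
w(0.46) ≈ 0.5113

0.5113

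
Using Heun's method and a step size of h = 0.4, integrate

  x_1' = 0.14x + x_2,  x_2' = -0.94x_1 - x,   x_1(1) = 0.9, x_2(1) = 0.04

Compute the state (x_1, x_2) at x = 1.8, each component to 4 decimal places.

0.4335, -1.7013

Heun on (x_1,x_2): k1 = f(x_n, state_n); k2 = f(x_n + h, state_n + h·k1); state_{n+1} = state_n + (h/2)·(k1 + k2).
1.000000: (0.900000, 0.040000)
  k1 = (0.180000, -1.846000)
  predictor → (0.972000, -0.698400)
  k2 = (-0.502400, -2.313680)
  → (0.835520, -0.791936)
1.400000: (0.835520, -0.791936)
  k1 = (-0.595936, -2.185389)
  predictor → (0.597146, -1.666092)
  k2 = (-1.414092, -2.361317)
  → (0.433514, -1.701277)
(x_1(1.8), x_2(1.8)) ≈ (0.4335, -1.7013)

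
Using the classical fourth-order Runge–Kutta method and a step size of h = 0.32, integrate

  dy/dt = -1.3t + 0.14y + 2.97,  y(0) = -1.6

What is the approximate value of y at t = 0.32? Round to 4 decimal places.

RK4: k1 = f(t_n, y_n); k2 = f(t_n + h/2, y_n + (h/2)·k1); k3 = f(t_n + h/2, y_n + (h/2)·k2); k4 = f(t_n + h, y_n + h·k3); y_{n+1} = y_n + (h/6)·(k1 + 2k2 + 2k3 + k4).
t=0.000000, y=-1.600000:
  k1 = f(0.000000, -1.600000) = 2.746000
  k2 = f(0.160000, -1.160640) = 2.599510
  k3 = f(0.160000, -1.184078) = 2.596229
  k4 = f(0.320000, -0.769207) = 2.446311
  y ← -1.600000 + (0.32/6)·(k1 + 2k2 + 2k3 + k4) = -0.768865
y(0.32) ≈ -0.7689

-0.7689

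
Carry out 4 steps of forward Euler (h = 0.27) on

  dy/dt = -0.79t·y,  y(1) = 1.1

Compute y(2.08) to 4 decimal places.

0.2601

Euler: y_{n+1} = y_n + h·f(t_n, y_n).
t=1.000000, y=1.100000: f=-0.869000 → y ← 1.100000 + 0.27·(-0.869000) = 0.865370
t=1.270000, y=0.865370: f=-0.868226 → y ← 0.865370 + 0.27·(-0.868226) = 0.630949
t=1.540000, y=0.630949: f=-0.767613 → y ← 0.630949 + 0.27·(-0.767613) = 0.423694
t=1.810000, y=0.423694: f=-0.605840 → y ← 0.423694 + 0.27·(-0.605840) = 0.260117
y(2.08) ≈ 0.2601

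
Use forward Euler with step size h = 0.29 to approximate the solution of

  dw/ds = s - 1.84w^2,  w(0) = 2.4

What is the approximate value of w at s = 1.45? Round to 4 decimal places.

Euler: w_{n+1} = w_n + h·f(s_n, w_n).
s=0.000000, w=2.400000: f=-10.598400 → w ← 2.400000 + 0.29·(-10.598400) = -0.673536
s=0.290000, w=-0.673536: f=-0.544717 → w ← -0.673536 + 0.29·(-0.544717) = -0.831504
s=0.580000, w=-0.831504: f=-0.692174 → w ← -0.831504 + 0.29·(-0.692174) = -1.032235
s=0.870000, w=-1.032235: f=-1.090535 → w ← -1.032235 + 0.29·(-1.090535) = -1.348490
s=1.160000, w=-1.348490: f=-2.185901 → w ← -1.348490 + 0.29·(-2.185901) = -1.982401
w(1.45) ≈ -1.9824

-1.9824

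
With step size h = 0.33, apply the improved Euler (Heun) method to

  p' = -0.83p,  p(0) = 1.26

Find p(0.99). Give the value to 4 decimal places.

0.5610

Heun: k1 = f(x_n, p_n); k2 = f(x_n + h, p_n + h·k1); p_{n+1} = p_n + (h/2)·(k1 + k2).
x=0.000000, p=1.260000:
  k1 = f(0.000000, 1.260000) = -1.045800
  k2 = f(0.330000, 0.914886) = -0.759355
  p ← 1.260000 + (0.33/2)·(-1.045800 + (-0.759355)) = 0.962149
x=0.330000, p=0.962149:
  k1 = f(0.330000, 0.962149) = -0.798584
  k2 = f(0.660000, 0.698617) = -0.579852
  p ← 0.962149 + (0.33/2)·(-0.798584 + (-0.579852)) = 0.734707
x=0.660000, p=0.734707:
  k1 = f(0.660000, 0.734707) = -0.609807
  k2 = f(0.990000, 0.533471) = -0.442781
  p ← 0.734707 + (0.33/2)·(-0.609807 + (-0.442781)) = 0.561030
p(0.99) ≈ 0.5610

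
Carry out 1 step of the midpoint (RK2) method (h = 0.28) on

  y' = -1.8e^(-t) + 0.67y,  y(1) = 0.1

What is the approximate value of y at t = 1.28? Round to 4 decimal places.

Midpoint: k1 = f(t_n, y_n); k2 = f(t_n + h/2, y_n + (h/2)·k1); y_{n+1} = y_n + h·k2.
t=1.000000, y=0.100000:
  k1 = f(1.000000, 0.100000) = -0.595183
  k2 = f(1.140000, 0.016674) = -0.564502
  y ← 0.100000 + 0.28·(-0.564502) = -0.058061
y(1.28) ≈ -0.0581

-0.0581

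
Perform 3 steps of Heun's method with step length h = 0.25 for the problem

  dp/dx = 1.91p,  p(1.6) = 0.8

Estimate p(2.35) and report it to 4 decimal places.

Heun: k1 = f(x_n, p_n); k2 = f(x_n + h, p_n + h·k1); p_{n+1} = p_n + (h/2)·(k1 + k2).
x=1.600000, p=0.800000:
  k1 = f(1.600000, 0.800000) = 1.528000
  k2 = f(1.850000, 1.182000) = 2.257620
  p ← 0.800000 + (0.25/2)·(1.528000 + 2.257620) = 1.273203
x=1.850000, p=1.273203:
  k1 = f(1.850000, 1.273203) = 2.431817
  k2 = f(2.100000, 1.881157) = 3.593009
  p ← 1.273203 + (0.25/2)·(2.431817 + 3.593009) = 2.026306
x=2.100000, p=2.026306:
  k1 = f(2.100000, 2.026306) = 3.870244
  k2 = f(2.350000, 2.993867) = 5.718286
  p ← 2.026306 + (0.25/2)·(3.870244 + 5.718286) = 3.224872
p(2.35) ≈ 3.2249

3.2249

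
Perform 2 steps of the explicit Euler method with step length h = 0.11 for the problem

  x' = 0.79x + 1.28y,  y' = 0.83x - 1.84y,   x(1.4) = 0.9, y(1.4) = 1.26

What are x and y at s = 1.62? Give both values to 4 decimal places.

1.4091, 0.9726

Euler on (x,y): x_{n+1} = x_n + h·x', y_{n+1} = y_n + h·y'.
1.400000: (0.900000, 1.260000); f=(2.323800, -1.571400) → (1.155618, 1.087146)
1.510000: (1.155618, 1.087146); f=(2.304485, -1.041186) → (1.409111, 0.972616)
(x(1.62), y(1.62)) ≈ (1.4091, 0.9726)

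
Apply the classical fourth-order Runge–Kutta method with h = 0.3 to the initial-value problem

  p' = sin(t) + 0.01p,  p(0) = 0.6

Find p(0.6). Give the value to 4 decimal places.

0.7786

RK4: k1 = f(t_n, p_n); k2 = f(t_n + h/2, p_n + (h/2)·k1); k3 = f(t_n + h/2, p_n + (h/2)·k2); k4 = f(t_n + h, p_n + h·k3); p_{n+1} = p_n + (h/6)·(k1 + 2k2 + 2k3 + k4).
t=0.000000, p=0.600000:
  k1 = f(0.000000, 0.600000) = 0.006000
  k2 = f(0.150000, 0.600900) = 0.155447
  k3 = f(0.150000, 0.623317) = 0.155671
  k4 = f(0.300000, 0.646701) = 0.301987
  p ← 0.600000 + (0.3/6)·(k1 + 2k2 + 2k3 + k4) = 0.646511
t=0.300000, p=0.646511:
  k1 = f(0.300000, 0.646511) = 0.301985
  k2 = f(0.450000, 0.691809) = 0.441884
  k3 = f(0.450000, 0.712794) = 0.442093
  k4 = f(0.600000, 0.779139) = 0.572434
  p ← 0.646511 + (0.3/6)·(k1 + 2k2 + 2k3 + k4) = 0.778630
p(0.6) ≈ 0.7786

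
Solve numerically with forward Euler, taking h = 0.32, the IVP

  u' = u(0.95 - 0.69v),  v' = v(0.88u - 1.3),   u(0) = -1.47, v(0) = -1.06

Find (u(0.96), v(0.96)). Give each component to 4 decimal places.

-3.9555, -0.0026

Euler on (u,v): u_{n+1} = u_n + h·u', v_{n+1} = v_n + h·v'.
0.000000: (-1.470000, -1.060000); f=(-2.471658, 2.749216) → (-2.260931, -0.180251)
0.320000: (-2.260931, -0.180251); f=(-2.429083, 0.592957) → (-3.038237, 0.009495)
0.640000: (-3.038237, 0.009495); f=(-2.866420, -0.037731) → (-3.955491, -0.002579)
(u(0.96), v(0.96)) ≈ (-3.9555, -0.0026)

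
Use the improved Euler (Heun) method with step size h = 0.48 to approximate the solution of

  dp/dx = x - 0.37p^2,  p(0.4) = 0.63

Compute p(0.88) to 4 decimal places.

0.8518

Heun: k1 = f(x_n, p_n); k2 = f(x_n + h, p_n + h·k1); p_{n+1} = p_n + (h/2)·(k1 + k2).
x=0.400000, p=0.630000:
  k1 = f(0.400000, 0.630000) = 0.253147
  k2 = f(0.880000, 0.751511) = 0.671036
  p ← 0.630000 + (0.48/2)·(0.253147 + 0.671036) = 0.851804
p(0.88) ≈ 0.8518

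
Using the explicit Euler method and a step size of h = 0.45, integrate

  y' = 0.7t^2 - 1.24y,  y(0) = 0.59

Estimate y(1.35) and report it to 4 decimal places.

0.3343

Euler: y_{n+1} = y_n + h·f(t_n, y_n).
t=0.000000, y=0.590000: f=-0.731600 → y ← 0.590000 + 0.45·(-0.731600) = 0.260780
t=0.450000, y=0.260780: f=-0.181617 → y ← 0.260780 + 0.45·(-0.181617) = 0.179052
t=0.900000, y=0.179052: f=0.344975 → y ← 0.179052 + 0.45·0.344975 = 0.334291
y(1.35) ≈ 0.3343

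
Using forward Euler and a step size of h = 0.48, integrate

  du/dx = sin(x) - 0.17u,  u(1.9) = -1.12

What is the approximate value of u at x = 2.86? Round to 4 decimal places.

Euler: u_{n+1} = u_n + h·f(x_n, u_n).
x=1.900000, u=-1.120000: f=1.136700 → u ← -1.120000 + 0.48·1.136700 = -0.574384
x=2.380000, u=-0.574384: f=0.787720 → u ← -0.574384 + 0.48·0.787720 = -0.196278
u(2.86) ≈ -0.1963

-0.1963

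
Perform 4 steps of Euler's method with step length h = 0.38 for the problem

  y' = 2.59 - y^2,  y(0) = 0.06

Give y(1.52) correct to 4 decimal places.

Euler: y_{n+1} = y_n + h·f(t_n, y_n).
t=0.000000, y=0.060000: f=2.586400 → y ← 0.060000 + 0.38·2.586400 = 1.042832
t=0.380000, y=1.042832: f=1.502501 → y ← 1.042832 + 0.38·1.502501 = 1.613783
t=0.760000, y=1.613783: f=-0.014294 → y ← 1.613783 + 0.38·(-0.014294) = 1.608351
t=1.140000, y=1.608351: f=0.003208 → y ← 1.608351 + 0.38·0.003208 = 1.609570
y(1.52) ≈ 1.6096

1.6096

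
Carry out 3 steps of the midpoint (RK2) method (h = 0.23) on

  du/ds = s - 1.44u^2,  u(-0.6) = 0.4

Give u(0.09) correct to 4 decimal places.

0.1707

Midpoint: k1 = f(s_n, u_n); k2 = f(s_n + h/2, u_n + (h/2)·k1); u_{n+1} = u_n + h·k2.
s=-0.600000, u=0.400000:
  k1 = f(-0.600000, 0.400000) = -0.830400
  k2 = f(-0.485000, 0.304504) = -0.618521
  u ← 0.400000 + 0.23·(-0.618521) = 0.257740
s=-0.370000, u=0.257740:
  k1 = f(-0.370000, 0.257740) = -0.465659
  k2 = f(-0.255000, 0.204189) = -0.315038
  u ← 0.257740 + 0.23·(-0.315038) = 0.185281
s=-0.140000, u=0.185281:
  k1 = f(-0.140000, 0.185281) = -0.189434
  k2 = f(-0.025000, 0.163497) = -0.063493
  u ← 0.185281 + 0.23·(-0.063493) = 0.170678
u(0.09) ≈ 0.1707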